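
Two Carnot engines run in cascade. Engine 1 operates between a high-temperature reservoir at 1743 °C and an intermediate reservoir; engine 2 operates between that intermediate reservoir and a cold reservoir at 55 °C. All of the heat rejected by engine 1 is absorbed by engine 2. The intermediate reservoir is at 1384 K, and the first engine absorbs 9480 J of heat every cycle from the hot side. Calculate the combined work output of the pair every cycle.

W_total ≈ 7937 J

T_H = 1743 °C → 1743 + 273.15 = 2016.15 K.
T_C = 55 °C → 55 + 273.15 = 328.15 K.
Two reversible stages in series are equivalent to a single Carnot engine between T_H and T_C, so η_total = 1 − T_C/T_H = 1 − 328.15/2016.15 = 0.8372.
W_total = η_total · Q_H = 0.8372 × 9480 = 7937 J.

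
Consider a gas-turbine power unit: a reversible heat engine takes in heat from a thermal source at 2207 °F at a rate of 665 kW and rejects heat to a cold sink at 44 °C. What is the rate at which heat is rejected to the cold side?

T_H = 2207 °F → (2207 − 32) × 5/9 = 1208.33 °C = 1481.48 K.
T_C = 44 °C → 44 + 273.15 = 317.15 K.
Since the cycle is reversible, η = 1 − T_C/T_H = 1 − 317.15/1481.48 = 0.7859.
For a reversible cycle Q_C/Q_H = T_C/T_H, so Q_C = 665 × 317.15/1481.48 = 142.4 kW.

Q̇_C ≈ 142.4 kW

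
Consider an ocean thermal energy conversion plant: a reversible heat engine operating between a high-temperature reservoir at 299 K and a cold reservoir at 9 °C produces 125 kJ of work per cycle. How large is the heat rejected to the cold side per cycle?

Q_C ≈ 2090 kJ

T_C = 9 °C → 9 + 273.15 = 282.15 K.
The Carnot efficiency is η = 1 − T_C/T_H = 1 − 282.15/299.00 = 0.0564.
Since Q_C/Q_H = T_C/T_H and Q_H = W/η, Q_C = W·T_C/(T_H − T_C) = 125 × 282.15/16.85 = 2090 kJ.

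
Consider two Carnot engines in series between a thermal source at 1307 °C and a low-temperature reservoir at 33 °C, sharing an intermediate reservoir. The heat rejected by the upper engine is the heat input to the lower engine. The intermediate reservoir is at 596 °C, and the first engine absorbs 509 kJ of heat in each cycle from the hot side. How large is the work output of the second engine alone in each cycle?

W₂ ≈ 181 kJ

T_H = 1307 °C → 1307 + 273.15 = 1580.15 K.
T_C = 33 °C → 33 + 273.15 = 306.15 K.
T_m = 596 °C → 596 + 273.15 = 869.15 K.
Heat entering the second stage: Q_m = Q_H·(T_m/T_H) = 509 × 869.15/1580.15 = 280 kJ.
Second-stage efficiency η₂ = 1 − T_C/T_m = 1 − 306.15/869.15 = 0.6478, so W₂ = η₂·Q_m = 181 kJ.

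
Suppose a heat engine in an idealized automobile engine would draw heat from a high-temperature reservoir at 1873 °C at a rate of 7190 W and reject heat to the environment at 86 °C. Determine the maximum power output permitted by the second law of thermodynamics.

T_H = 1873 °C → 1873 + 273.15 = 2146.15 K.
T_C = 86 °C → 86 + 273.15 = 359.15 K.
The second-law ceiling is the Carnot efficiency, η_max = 1 − T_C/T_H = 1 − 359.15/2146.15 = 0.8327.
W_max = η_max · Q_H = 0.8327 × 7190 = 5987 W.

Ẇ_max ≈ 5987 W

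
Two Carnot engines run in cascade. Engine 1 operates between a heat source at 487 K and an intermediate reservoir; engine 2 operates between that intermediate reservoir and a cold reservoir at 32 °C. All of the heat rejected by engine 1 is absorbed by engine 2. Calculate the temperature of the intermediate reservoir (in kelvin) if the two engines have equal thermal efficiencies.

T_C = 32 °C → 32 + 273.15 = 305.15 K.
Equal efficiencies require 1 − T_m/T_H = 1 − T_C/T_m, i.e. T_m/T_H = T_C/T_m, so T_m = √(T_H·T_C) = √(487.00 × 305.15) = 385 K.

T_m ≈ 385 K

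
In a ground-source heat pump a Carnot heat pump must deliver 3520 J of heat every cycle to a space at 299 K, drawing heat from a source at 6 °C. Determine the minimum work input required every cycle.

T_C = 6 °C → 6 + 273.15 = 279.15 K.
For a reversible heat pump, COP_HP = T_H/(T_H − T_C) = 299.00/19.85 = 15.0630.
W = Q_H/COP_HP = 3520/15.0630 = 234 J.

W_in ≈ 234 J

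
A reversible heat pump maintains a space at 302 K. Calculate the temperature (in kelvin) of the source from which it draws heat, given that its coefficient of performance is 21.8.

COP_HP = T_H/(T_H − T_C) ⇒ T_C = T_H·(COP_HP − 1)/COP_HP = 302.00 × (21.8 − 1)/21.8 = 288.1 K.

T_C ≈ 288.1 K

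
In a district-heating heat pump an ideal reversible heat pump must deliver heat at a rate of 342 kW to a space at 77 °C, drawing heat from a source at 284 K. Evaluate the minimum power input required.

T_H = 77 °C → 77 + 273.15 = 350.15 K.
For a reversible heat pump, COP_HP = T_H/(T_H − T_C) = 350.15/66.15 = 5.2933.
W = Q_H/COP_HP = 342/5.2933 = 64.6 kW.

Ẇ_in ≈ 64.6 kW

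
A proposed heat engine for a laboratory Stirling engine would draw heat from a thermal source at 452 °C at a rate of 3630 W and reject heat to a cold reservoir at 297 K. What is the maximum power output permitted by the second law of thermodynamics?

Ẇ_max ≈ 2140 W

T_H = 452 °C → 452 + 273.15 = 725.15 K.
By the Carnot theorem, η_max = 1 − T_C/T_H = 1 − 297.00/725.15 = 0.5904.
W_max = η_max · Q_H = 0.5904 × 3630 = 2140 W.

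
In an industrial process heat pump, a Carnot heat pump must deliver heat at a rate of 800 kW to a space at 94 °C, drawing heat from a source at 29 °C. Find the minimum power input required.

Ẇ_in ≈ 142 kW

T_H = 94 °C → 94 + 273.15 = 367.15 K.
T_C = 29 °C → 29 + 273.15 = 302.15 K.
The Carnot heat-pump COP is COP_HP = T_H/(T_H − T_C) = 367.15/65.00 = 5.6485.
W = Q_H/COP_HP = 800/5.6485 = 142 kW.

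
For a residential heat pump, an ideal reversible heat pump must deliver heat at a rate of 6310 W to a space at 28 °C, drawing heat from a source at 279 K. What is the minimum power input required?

T_H = 28 °C → 28 + 273.15 = 301.15 K.
COP_HP = T_H/(T_H − T_C) = 301.15/22.15 = 13.5959.
W = Q_H/COP_HP = 6310/13.5959 = 464.1 W.

Ẇ_in ≈ 464.1 W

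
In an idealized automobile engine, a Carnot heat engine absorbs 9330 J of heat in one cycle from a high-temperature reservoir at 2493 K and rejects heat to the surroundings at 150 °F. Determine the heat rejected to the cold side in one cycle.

T_C = 150 °F → (150 − 32) × 5/9 = 65.56 °C = 338.71 K.
Since the cycle is reversible, η = 1 − T_C/T_H = 1 − 338.71/2493.00 = 0.8641.
For a reversible cycle Q_C/Q_H = T_C/T_H, so Q_C = 9330 × 338.71/2493.00 = 1268 J.

Q_C ≈ 1268 J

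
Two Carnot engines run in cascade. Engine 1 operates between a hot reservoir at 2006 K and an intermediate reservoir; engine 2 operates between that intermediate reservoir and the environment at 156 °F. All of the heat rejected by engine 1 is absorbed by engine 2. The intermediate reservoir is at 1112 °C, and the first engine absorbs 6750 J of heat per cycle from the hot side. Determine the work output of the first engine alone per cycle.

T_C = 156 °F → (156 − 32) × 5/9 = 68.89 °C = 342.04 K.
T_m = 1112 °C → 1112 + 273.15 = 1385.15 K.
First-stage efficiency η₁ = 1 − T_m/T_H = 1 − 1385.15/2006.00 = 0.3095.
W₁ = η₁·Q_H = 0.3095 × 6750 = 2090 J.

W₁ ≈ 2090 J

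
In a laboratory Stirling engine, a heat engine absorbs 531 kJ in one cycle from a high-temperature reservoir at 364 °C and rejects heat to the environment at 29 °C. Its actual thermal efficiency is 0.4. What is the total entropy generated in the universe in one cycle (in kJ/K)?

ΔS_univ ≈ 0.221 kJ/K

T_H = 364 °C → 364 + 273.15 = 637.15 K.
T_C = 29 °C → 29 + 273.15 = 302.15 K.
W = η·Q_H = 0.4 × 531 = 212.4 kJ, so Q_C = Q_H − W = 318.6 kJ.
Entropy balance on the reservoirs: −Q_H/T_H = -0.8334 kJ/K, +Q_C/T_C = 1.054 kJ/K.
ΔS_univ = −Q_H/T_H + Q_C/T_C = 0.221 kJ/K (> 0, since η = 0.4 < η_Carnot = 0.526).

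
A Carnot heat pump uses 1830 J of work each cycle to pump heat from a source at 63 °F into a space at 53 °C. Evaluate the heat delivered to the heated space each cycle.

Q_H ≈ 16700 J

T_H = 53 °C → 53 + 273.15 = 326.15 K.
T_C = 63 °F → (63 − 32) × 5/9 = 17.22 °C = 290.37 K.
For a reversible heat pump, COP_HP = T_H/(T_H − T_C) = 326.15/35.78 = 9.1160.
Q_H = COP_HP · W = 9.1160 × 1830 = 16700 J.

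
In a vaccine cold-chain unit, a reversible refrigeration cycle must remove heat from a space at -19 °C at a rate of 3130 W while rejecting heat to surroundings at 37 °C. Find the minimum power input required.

Ẇ_in ≈ 690 W

T_H = 37 °C → 37 + 273.15 = 310.15 K.
T_C = -19 °C → -19 + 273.15 = 254.15 K.
The reversible coefficient of performance is COP_R = T_C/(T_H − T_C) = 254.15/56.00 = 4.5384.
W = Q_C/COP_R = 3130/4.5384 = 690 W.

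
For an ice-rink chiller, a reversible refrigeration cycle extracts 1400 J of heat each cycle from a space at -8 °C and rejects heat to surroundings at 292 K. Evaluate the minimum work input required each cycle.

W_in ≈ 141.8 J

T_C = -8 °C → -8 + 273.15 = 265.15 K.
COP_R = T_C/(T_H − T_C) = 265.15/26.85 = 9.8752.
W = Q_C/COP_R = 1400/9.8752 = 141.8 J.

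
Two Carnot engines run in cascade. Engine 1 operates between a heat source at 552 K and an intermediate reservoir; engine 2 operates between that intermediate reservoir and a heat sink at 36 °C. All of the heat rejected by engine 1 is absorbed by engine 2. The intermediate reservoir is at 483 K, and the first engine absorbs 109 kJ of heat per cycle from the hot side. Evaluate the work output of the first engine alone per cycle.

W₁ ≈ 13.6 kJ

T_C = 36 °C → 36 + 273.15 = 309.15 K.
First-stage efficiency η₁ = 1 − T_m/T_H = 1 − 483.00/552.00 = 0.1250.
W₁ = η₁·Q_H = 0.1250 × 109 = 13.6 kJ.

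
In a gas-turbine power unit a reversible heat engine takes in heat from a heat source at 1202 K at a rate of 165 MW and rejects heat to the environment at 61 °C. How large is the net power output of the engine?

Ẇ ≈ 119 MW

T_C = 61 °C → 61 + 273.15 = 334.15 K.
Carnot efficiency: η = 1 − T_C/T_H = 1 − 334.15/1202.00 = 0.7220.
W = η·Q_H = 0.7220 × 165 = 119 MW.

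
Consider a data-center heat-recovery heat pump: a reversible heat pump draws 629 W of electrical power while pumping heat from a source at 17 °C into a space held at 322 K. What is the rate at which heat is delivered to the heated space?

T_C = 17 °C → 17 + 273.15 = 290.15 K.
The Carnot heat-pump COP is COP_HP = T_H/(T_H − T_C) = 322.00/31.85 = 10.1099.
Q_H = COP_HP · W = 10.1099 × 629 = 6360 W.

Q̇_H ≈ 6360 W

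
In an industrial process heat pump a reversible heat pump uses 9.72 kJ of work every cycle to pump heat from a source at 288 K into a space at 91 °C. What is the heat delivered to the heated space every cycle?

T_H = 91 °C → 91 + 273.15 = 364.15 K.
For a reversible heat pump, COP_HP = T_H/(T_H − T_C) = 364.15/76.15 = 4.7820.
Q_H = COP_HP · W = 4.7820 × 9.72 = 46.5 kJ.

Q_H ≈ 46.5 kJ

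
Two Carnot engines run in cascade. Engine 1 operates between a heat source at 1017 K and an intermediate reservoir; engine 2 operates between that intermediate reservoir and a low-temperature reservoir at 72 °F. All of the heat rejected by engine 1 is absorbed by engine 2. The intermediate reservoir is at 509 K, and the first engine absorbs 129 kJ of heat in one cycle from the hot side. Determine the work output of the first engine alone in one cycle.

T_C = 72 °F → (72 − 32) × 5/9 = 22.22 °C = 295.37 K.
First-stage efficiency η₁ = 1 − T_m/T_H = 1 − 509.00/1017.00 = 0.4995.
W₁ = η₁·Q_H = 0.4995 × 129 = 64.44 kJ.

W₁ ≈ 64.44 kJ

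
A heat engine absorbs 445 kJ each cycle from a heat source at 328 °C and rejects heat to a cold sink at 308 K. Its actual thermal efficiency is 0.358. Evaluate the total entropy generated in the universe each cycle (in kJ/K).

T_H = 328 °C → 328 + 273.15 = 601.15 K.
W = η·Q_H = 0.358 × 445 = 159.3 kJ, so Q_C = Q_H − W = 285.7 kJ.
Entropy balance on the reservoirs: −Q_H/T_H = -0.7402 kJ/K, +Q_C/T_C = 0.9276 kJ/K.
ΔS_univ = −Q_H/T_H + Q_C/T_C = 0.187 kJ/K (> 0, since η = 0.358 < η_Carnot = 0.488).

ΔS_univ ≈ 0.187 kJ/K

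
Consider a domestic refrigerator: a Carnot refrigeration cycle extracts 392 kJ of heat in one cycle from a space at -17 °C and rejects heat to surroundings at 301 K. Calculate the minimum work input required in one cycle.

T_C = -17 °C → -17 + 273.15 = 256.15 K.
COP_R = T_C/(T_H − T_C) = 256.15/44.85 = 5.7113.
W = Q_C/COP_R = 392/5.7113 = 68.64 kJ.

W_in ≈ 68.64 kJ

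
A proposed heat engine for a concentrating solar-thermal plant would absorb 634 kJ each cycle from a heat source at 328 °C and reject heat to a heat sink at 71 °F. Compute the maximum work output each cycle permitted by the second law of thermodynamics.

T_H = 328 °C → 328 + 273.15 = 601.15 K.
T_C = 71 °F → (71 − 32) × 5/9 = 21.67 °C = 294.82 K.
The second-law ceiling is the Carnot efficiency, η_max = 1 − T_C/T_H = 1 − 294.82/601.15 = 0.5096.
W_max = η_max · Q_H = 0.5096 × 634 = 323 kJ.

W_max ≈ 323 kJ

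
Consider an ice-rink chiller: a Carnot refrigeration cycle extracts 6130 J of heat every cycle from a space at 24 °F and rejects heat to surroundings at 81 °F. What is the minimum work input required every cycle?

W_in ≈ 722.4 J

T_H = 81 °F → (81 − 32) × 5/9 = 27.22 °C = 300.37 K.
T_C = 24 °F → (24 − 32) × 5/9 = -4.44 °C = 268.71 K.
The reversible coefficient of performance is COP_R = T_C/(T_H − T_C) = 268.71/31.67 = 8.4854.
W = Q_C/COP_R = 6130/8.4854 = 722.4 J.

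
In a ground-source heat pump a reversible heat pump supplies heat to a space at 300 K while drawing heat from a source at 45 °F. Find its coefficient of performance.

T_C = 45 °F → (45 − 32) × 5/9 = 7.22 °C = 280.37 K.
The Carnot heat-pump COP is COP_HP = T_H/(T_H − T_C) = 300.00/(300.00 − 280.37) = 15.28.

COP_HP ≈ 15.28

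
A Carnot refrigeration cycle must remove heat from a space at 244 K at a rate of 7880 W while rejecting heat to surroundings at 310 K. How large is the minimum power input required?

Ẇ_in ≈ 2130 W

COP_R = T_C/(T_H − T_C) = 244.00/66.00 = 3.6970.
W = Q_C/COP_R = 7880/3.6970 = 2130 W.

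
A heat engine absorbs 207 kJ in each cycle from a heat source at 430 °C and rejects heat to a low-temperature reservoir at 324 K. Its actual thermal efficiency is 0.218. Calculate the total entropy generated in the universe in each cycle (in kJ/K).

T_H = 430 °C → 430 + 273.15 = 703.15 K.
W = η·Q_H = 0.218 × 207 = 45.13 kJ, so Q_C = Q_H − W = 161.9 kJ.
Entropy balance on the reservoirs: −Q_H/T_H = -0.2944 kJ/K, +Q_C/T_C = 0.4996 kJ/K.
ΔS_univ = −Q_H/T_H + Q_C/T_C = 0.205 kJ/K (> 0, since η = 0.218 < η_Carnot = 0.539).

ΔS_univ ≈ 0.205 kJ/K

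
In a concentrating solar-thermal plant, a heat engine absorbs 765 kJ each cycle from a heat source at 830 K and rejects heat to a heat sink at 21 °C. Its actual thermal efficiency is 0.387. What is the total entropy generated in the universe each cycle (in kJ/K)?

T_C = 21 °C → 21 + 273.15 = 294.15 K.
W = η·Q_H = 0.387 × 765 = 296.1 kJ, so Q_C = Q_H − W = 468.9 kJ.
Entropy balance on the reservoirs: −Q_H/T_H = -0.9217 kJ/K, +Q_C/T_C = 1.594 kJ/K.
ΔS_univ = −Q_H/T_H + Q_C/T_C = 0.673 kJ/K (> 0, since η = 0.387 < η_Carnot = 0.646).

ΔS_univ ≈ 0.673 kJ/K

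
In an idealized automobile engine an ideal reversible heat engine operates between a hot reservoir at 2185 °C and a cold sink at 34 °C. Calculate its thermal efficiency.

η ≈ 0.875

T_H = 2185 °C → 2185 + 273.15 = 2458.15 K.
T_C = 34 °C → 34 + 273.15 = 307.15 K.
Carnot efficiency: η = 1 − T_C/T_H = 1 − 307.15/2458.15 = 0.875.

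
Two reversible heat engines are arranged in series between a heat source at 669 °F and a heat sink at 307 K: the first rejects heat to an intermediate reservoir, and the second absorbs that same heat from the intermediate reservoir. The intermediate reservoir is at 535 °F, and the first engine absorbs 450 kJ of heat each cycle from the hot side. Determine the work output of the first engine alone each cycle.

T_H = 669 °F → (669 − 32) × 5/9 = 353.89 °C = 627.04 K.
T_m = 535 °F → (535 − 32) × 5/9 = 279.44 °C = 552.59 K.
First-stage efficiency η₁ = 1 − T_m/T_H = 1 − 552.59/627.04 = 0.1187.
W₁ = η₁·Q_H = 0.1187 × 450 = 53.43 kJ.

W₁ ≈ 53.43 kJ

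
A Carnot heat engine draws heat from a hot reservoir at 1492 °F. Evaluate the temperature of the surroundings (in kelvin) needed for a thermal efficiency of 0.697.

T_H = 1492 °F → (1492 − 32) × 5/9 = 811.11 °C = 1084.26 K.
From η = 1 − T_C/T_H, T_C = T_H·(1 − η) = 1084.26 × (1 − 0.697) = 329 K.

T_C ≈ 329 K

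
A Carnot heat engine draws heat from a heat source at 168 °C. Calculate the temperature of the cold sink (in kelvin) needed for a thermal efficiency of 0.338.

T_H = 168 °C → 168 + 273.15 = 441.15 K.
From η = 1 − T_C/T_H, T_C = T_H·(1 − η) = 441.15 × (1 − 0.338) = 292 K.

T_C ≈ 292 K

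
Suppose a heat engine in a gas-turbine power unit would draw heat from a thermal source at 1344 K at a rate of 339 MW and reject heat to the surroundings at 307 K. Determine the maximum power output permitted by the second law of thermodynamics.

Ẇ_max ≈ 262 MW

The second-law ceiling is the Carnot efficiency, η_max = 1 − T_C/T_H = 1 − 307.00/1344.00 = 0.7716.
W_max = η_max · Q_H = 0.7716 × 339 = 262 MW.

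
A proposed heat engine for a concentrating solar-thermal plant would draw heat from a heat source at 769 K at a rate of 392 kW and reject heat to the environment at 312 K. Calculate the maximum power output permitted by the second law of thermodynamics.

The upper bound on efficiency is η_max = 1 − T_C/T_H = 1 − 312.00/769.00 = 0.5943.
W_max = η_max · Q_H = 0.5943 × 392 = 233.0 kW.

Ẇ_max ≈ 233.0 kW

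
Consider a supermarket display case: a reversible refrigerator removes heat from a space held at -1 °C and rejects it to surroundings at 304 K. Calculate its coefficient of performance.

COP_R ≈ 8.54

T_C = -1 °C → -1 + 273.15 = 272.15 K.
For a reversible refrigerator, COP_R = T_C/(T_H − T_C) = 272.15/(304.00 − 272.15) = 8.54.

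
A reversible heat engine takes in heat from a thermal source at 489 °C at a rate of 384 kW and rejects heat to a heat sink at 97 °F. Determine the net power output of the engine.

T_H = 489 °C → 489 + 273.15 = 762.15 K.
T_C = 97 °F → (97 − 32) × 5/9 = 36.11 °C = 309.26 K.
For a reversible engine, η = 1 − T_C/T_H = 1 − 309.26/762.15 = 0.5942.
W = η·Q_H = 0.5942 × 384 = 228 kW.

Ẇ ≈ 228 kW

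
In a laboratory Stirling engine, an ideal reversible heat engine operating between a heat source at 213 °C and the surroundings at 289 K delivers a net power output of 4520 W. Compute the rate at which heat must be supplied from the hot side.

T_H = 213 °C → 213 + 273.15 = 486.15 K.
Since the cycle is reversible, η = 1 − T_C/T_H = 1 − 289.00/486.15 = 0.4055.
Q_H = W/η = 4520/0.4055 = 11150 W.

Q̇_H ≈ 11150 W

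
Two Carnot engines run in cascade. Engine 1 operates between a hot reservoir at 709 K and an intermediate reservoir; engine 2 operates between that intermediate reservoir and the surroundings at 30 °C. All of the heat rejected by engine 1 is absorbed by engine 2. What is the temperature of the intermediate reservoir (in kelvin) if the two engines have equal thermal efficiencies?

T_C = 30 °C → 30 + 273.15 = 303.15 K.
Equal efficiencies require 1 − T_m/T_H = 1 − T_C/T_m, i.e. T_m/T_H = T_C/T_m, so T_m = √(T_H·T_C) = √(709.00 × 303.15) = 463.6 K.

T_m ≈ 463.6 K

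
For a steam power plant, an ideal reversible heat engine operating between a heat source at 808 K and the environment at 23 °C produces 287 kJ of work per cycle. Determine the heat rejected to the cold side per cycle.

T_C = 23 °C → 23 + 273.15 = 296.15 K.
For a reversible engine, η = 1 − T_C/T_H = 1 − 296.15/808.00 = 0.6335.
Since Q_C/Q_H = T_C/T_H and Q_H = W/η, Q_C = W·T_C/(T_H − T_C) = 287 × 296.15/511.85 = 166 kJ.

Q_C ≈ 166 kJ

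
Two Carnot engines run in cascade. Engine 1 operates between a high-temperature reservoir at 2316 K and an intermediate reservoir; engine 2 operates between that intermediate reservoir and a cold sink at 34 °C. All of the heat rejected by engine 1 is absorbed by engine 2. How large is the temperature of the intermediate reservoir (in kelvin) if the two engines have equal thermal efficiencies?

T_m ≈ 843 K

T_C = 34 °C → 34 + 273.15 = 307.15 K.
Equal efficiencies require 1 − T_m/T_H = 1 − T_C/T_m, i.e. T_m/T_H = T_C/T_m, so T_m = √(T_H·T_C) = √(2316.00 × 307.15) = 843 K.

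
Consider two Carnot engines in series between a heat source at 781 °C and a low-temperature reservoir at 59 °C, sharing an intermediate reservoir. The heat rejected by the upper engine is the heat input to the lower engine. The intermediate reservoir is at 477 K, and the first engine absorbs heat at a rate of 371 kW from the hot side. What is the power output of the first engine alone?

Ẇ₁ ≈ 203 kW

T_H = 781 °C → 781 + 273.15 = 1054.15 K.
T_C = 59 °C → 59 + 273.15 = 332.15 K.
First-stage efficiency η₁ = 1 − T_m/T_H = 1 − 477.00/1054.15 = 0.5475.
W₁ = η₁·Q_H = 0.5475 × 371 = 203 kW.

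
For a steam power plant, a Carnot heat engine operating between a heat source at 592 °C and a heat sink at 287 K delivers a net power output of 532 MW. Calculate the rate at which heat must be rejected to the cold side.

Q̇_C ≈ 264.1 MW

T_H = 592 °C → 592 + 273.15 = 865.15 K.
For a reversible engine, η = 1 − T_C/T_H = 1 − 287.00/865.15 = 0.6683.
Since Q_C/Q_H = T_C/T_H and Q_H = W/η, Q_C = W·T_C/(T_H − T_C) = 532 × 287.00/578.15 = 264.1 MW.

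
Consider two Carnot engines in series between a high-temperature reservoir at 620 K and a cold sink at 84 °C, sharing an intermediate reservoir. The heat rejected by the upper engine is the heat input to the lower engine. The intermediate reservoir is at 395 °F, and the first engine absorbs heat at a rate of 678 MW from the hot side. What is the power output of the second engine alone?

T_C = 84 °C → 84 + 273.15 = 357.15 K.
T_m = 395 °F → (395 − 32) × 5/9 = 201.67 °C = 474.82 K.
Heat entering the second stage: Q_m = Q_H·(T_m/T_H) = 678 × 474.82/620.00 = 519 MW.
Second-stage efficiency η₂ = 1 − T_C/T_m = 1 − 357.15/474.82 = 0.2478, so W₂ = η₂·Q_m = 129 MW.

Ẇ₂ ≈ 129 MW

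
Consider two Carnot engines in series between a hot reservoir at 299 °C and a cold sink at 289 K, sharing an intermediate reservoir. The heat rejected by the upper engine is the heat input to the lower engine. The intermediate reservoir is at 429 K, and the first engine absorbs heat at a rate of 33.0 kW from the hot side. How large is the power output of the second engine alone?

Ẇ₂ ≈ 8.07 kW

T_H = 299 °C → 299 + 273.15 = 572.15 K.
Heat entering the second stage: Q_m = Q_H·(T_m/T_H) = 33.0 × 429.00/572.15 = 24.7 kW.
Second-stage efficiency η₂ = 1 − T_C/T_m = 1 − 289.00/429.00 = 0.3263, so W₂ = η₂·Q_m = 8.07 kW.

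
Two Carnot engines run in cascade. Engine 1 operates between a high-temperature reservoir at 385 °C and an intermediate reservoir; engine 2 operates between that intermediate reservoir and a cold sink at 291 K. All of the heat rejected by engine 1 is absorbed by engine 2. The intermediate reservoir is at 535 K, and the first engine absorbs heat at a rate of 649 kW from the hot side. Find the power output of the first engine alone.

Ẇ₁ ≈ 121 kW

T_H = 385 °C → 385 + 273.15 = 658.15 K.
First-stage efficiency η₁ = 1 − T_m/T_H = 1 − 535.00/658.15 = 0.1871.
W₁ = η₁·Q_H = 0.1871 × 649 = 121 kW.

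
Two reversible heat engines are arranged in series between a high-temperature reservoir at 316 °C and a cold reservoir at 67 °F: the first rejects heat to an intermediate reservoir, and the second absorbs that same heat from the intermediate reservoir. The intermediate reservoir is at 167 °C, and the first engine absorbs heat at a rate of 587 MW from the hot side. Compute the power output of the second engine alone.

Ẇ₂ ≈ 147.0 MW

T_H = 316 °C → 316 + 273.15 = 589.15 K.
T_C = 67 °F → (67 − 32) × 5/9 = 19.44 °C = 292.59 K.
T_m = 167 °C → 167 + 273.15 = 440.15 K.
Heat entering the second stage: Q_m = Q_H·(T_m/T_H) = 587 × 440.15/589.15 = 438.5 MW.
Second-stage efficiency η₂ = 1 − T_C/T_m = 1 − 292.59/440.15 = 0.3352, so W₂ = η₂·Q_m = 147.0 MW.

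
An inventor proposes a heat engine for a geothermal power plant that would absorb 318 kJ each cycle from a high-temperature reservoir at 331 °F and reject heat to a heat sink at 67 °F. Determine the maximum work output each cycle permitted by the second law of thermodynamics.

T_H = 331 °F → (331 − 32) × 5/9 = 166.11 °C = 439.26 K.
T_C = 67 °F → (67 − 32) × 5/9 = 19.44 °C = 292.59 K.
The upper bound on efficiency is η_max = 1 − T_C/T_H = 1 − 292.59/439.26 = 0.3339.
W_max = η_max · Q_H = 0.3339 × 318 = 106 kJ.

W_max ≈ 106 kJ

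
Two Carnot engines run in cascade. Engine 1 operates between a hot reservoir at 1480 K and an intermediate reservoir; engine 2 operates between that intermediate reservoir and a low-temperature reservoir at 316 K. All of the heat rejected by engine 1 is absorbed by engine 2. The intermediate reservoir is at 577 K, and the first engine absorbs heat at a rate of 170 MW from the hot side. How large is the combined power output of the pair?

Two reversible stages in series are equivalent to a single Carnot engine between T_H and T_C, so η_total = 1 − T_C/T_H = 1 − 316.00/1480.00 = 0.7865.
W_total = η_total · Q_H = 0.7865 × 170 = 134 MW.

Ẇ_total ≈ 134 MW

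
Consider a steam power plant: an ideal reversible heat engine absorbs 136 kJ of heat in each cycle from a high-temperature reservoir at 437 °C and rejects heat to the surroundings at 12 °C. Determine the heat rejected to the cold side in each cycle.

T_H = 437 °C → 437 + 273.15 = 710.15 K.
T_C = 12 °C → 12 + 273.15 = 285.15 K.
Carnot efficiency: η = 1 − T_C/T_H = 1 − 285.15/710.15 = 0.5985.
For a reversible cycle Q_C/Q_H = T_C/T_H, so Q_C = 136 × 285.15/710.15 = 54.6 kJ.

Q_C ≈ 54.6 kJ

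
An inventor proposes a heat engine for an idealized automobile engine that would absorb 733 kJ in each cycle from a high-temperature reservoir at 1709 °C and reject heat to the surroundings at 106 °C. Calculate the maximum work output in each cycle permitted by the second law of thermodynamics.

W_max ≈ 593 kJ

T_H = 1709 °C → 1709 + 273.15 = 1982.15 K.
T_C = 106 °C → 106 + 273.15 = 379.15 K.
The upper bound on efficiency is η_max = 1 − T_C/T_H = 1 − 379.15/1982.15 = 0.8087.
W_max = η_max · Q_H = 0.8087 × 733 = 593 kJ.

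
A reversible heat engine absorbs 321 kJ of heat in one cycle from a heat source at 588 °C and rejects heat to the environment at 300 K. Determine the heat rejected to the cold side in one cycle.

T_H = 588 °C → 588 + 273.15 = 861.15 K.
Carnot efficiency: η = 1 − T_C/T_H = 1 − 300.00/861.15 = 0.6516.
For a reversible cycle Q_C/Q_H = T_C/T_H, so Q_C = 321 × 300.00/861.15 = 111.8 kJ.

Q_C ≈ 111.8 kJ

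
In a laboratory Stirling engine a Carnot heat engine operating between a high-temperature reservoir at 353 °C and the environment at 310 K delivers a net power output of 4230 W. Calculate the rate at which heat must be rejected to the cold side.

T_H = 353 °C → 353 + 273.15 = 626.15 K.
The Carnot efficiency is η = 1 − T_C/T_H = 1 − 310.00/626.15 = 0.5049.
Since Q_C/Q_H = T_C/T_H and Q_H = W/η, Q_C = W·T_C/(T_H − T_C) = 4230 × 310.00/316.15 = 4150 W.

Q̇_C ≈ 4150 W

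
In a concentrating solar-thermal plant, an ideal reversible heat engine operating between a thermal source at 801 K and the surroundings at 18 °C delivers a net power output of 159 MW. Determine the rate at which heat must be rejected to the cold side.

T_C = 18 °C → 18 + 273.15 = 291.15 K.
Carnot efficiency: η = 1 − T_C/T_H = 1 − 291.15/801.00 = 0.6365.
Since Q_C/Q_H = T_C/T_H and Q_H = W/η, Q_C = W·T_C/(T_H − T_C) = 159 × 291.15/509.85 = 90.80 MW.

Q̇_C ≈ 90.80 MW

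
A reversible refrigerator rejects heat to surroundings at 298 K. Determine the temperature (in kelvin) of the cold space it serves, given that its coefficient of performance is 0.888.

COP_R = T_C/(T_H − T_C) ⇒ T_C = T_H·COP_R/(1 + COP_R) = 298.00 × 0.888/(1 + 0.888) = 140 K.

T_C ≈ 140 K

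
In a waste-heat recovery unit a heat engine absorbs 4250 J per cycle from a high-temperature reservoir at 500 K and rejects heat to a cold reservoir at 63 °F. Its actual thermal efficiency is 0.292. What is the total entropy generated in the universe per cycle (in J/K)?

ΔS_univ ≈ 1.863 J/K

T_C = 63 °F → (63 − 32) × 5/9 = 17.22 °C = 290.37 K.
W = η·Q_H = 0.292 × 4250 = 1241 J, so Q_C = Q_H − W = 3009 J.
Reservoir entropy changes: ΔS_H = −Q_H/T_H = −4250/500.00 = -8.500 J/K and ΔS_C = +Q_C/T_C = 3009/290.37 = 10.36 J/K.
ΔS_univ = −Q_H/T_H + Q_C/T_C = 1.863 J/K (> 0, since η = 0.292 < η_Carnot = 0.419).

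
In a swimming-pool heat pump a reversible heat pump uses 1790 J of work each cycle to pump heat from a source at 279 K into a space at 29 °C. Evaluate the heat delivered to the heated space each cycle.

T_H = 29 °C → 29 + 273.15 = 302.15 K.
Reversible heating COP: COP_HP = T_H/(T_H − T_C) = 302.15/23.15 = 13.0518.
Q_H = COP_HP · W = 13.0518 × 1790 = 23400 J.

Q_H ≈ 23400 J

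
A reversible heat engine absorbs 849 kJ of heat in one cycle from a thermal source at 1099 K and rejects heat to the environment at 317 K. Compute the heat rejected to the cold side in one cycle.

Q_C ≈ 245 kJ

The Carnot efficiency is η = 1 − T_C/T_H = 1 − 317.00/1099.00 = 0.7116.
For a reversible cycle Q_C/Q_H = T_C/T_H, so Q_C = 849 × 317.00/1099.00 = 245 kJ.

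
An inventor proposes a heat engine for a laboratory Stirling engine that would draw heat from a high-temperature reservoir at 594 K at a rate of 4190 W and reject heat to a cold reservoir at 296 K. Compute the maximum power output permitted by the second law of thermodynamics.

By the Carnot theorem, η_max = 1 − T_C/T_H = 1 − 296.00/594.00 = 0.5017.
W_max = η_max · Q_H = 0.5017 × 4190 = 2102 W.

Ẇ_max ≈ 2102 W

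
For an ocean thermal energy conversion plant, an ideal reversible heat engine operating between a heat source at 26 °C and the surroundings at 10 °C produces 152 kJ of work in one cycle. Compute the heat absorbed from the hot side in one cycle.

T_H = 26 °C → 26 + 273.15 = 299.15 K.
T_C = 10 °C → 10 + 273.15 = 283.15 K.
Since the cycle is reversible, η = 1 − T_C/T_H = 1 − 283.15/299.15 = 0.0535.
Q_H = W/η = 152/0.0535 = 2840 kJ.

Q_H ≈ 2840 kJ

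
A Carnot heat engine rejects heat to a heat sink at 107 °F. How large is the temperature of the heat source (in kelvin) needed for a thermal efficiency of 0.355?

T_C = 107 °F → (107 − 32) × 5/9 = 41.67 °C = 314.82 K.
From η = 1 − T_C/T_H, solving for T_H gives T_H = T_C/(1 − η) = 314.82/(1 − 0.355) = 488 K.

T_H ≈ 488 K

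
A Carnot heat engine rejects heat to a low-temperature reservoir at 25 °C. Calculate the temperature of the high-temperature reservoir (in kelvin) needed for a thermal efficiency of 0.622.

T_C = 25 °C → 25 + 273.15 = 298.15 K.
From η = 1 − T_C/T_H, solving for T_H gives T_H = T_C/(1 − η) = 298.15/(1 − 0.622) = 788.8 K.

T_H ≈ 788.8 K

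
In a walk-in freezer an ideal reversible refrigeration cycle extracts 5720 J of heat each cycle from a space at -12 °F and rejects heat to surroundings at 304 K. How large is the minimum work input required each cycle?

W_in ≈ 1270 J

T_C = -12 °F → (-12 − 32) × 5/9 = -24.44 °C = 248.71 K.
For a reversible refrigerator, COP_R = T_C/(T_H − T_C) = 248.71/55.29 = 4.4978.
W = Q_C/COP_R = 5720/4.4978 = 1270 J.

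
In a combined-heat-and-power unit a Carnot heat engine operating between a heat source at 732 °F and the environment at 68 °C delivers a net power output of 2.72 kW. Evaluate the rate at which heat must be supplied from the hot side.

Q̇_H ≈ 5.61 kW

T_H = 732 °F → (732 − 32) × 5/9 = 388.89 °C = 662.04 K.
T_C = 68 °C → 68 + 273.15 = 341.15 K.
η_rev = 1 − T_C/T_H = 1 − 341.15/662.04 = 0.4847.
Q_H = W/η = 2.72/0.4847 = 5.61 kW.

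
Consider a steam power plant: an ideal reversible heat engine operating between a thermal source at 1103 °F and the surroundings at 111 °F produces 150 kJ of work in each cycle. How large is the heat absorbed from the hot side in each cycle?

Q_H ≈ 236.3 kJ

T_H = 1103 °F → (1103 − 32) × 5/9 = 595.00 °C = 868.15 K.
T_C = 111 °F → (111 − 32) × 5/9 = 43.89 °C = 317.04 K.
Carnot efficiency: η = 1 − T_C/T_H = 1 − 317.04/868.15 = 0.6348.
Q_H = W/η = 150/0.6348 = 236.3 kJ.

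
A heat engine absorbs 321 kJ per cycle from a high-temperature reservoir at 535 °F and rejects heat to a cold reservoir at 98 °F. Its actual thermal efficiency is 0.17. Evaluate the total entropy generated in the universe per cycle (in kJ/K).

ΔS_univ ≈ 0.279 kJ/K

T_H = 535 °F → (535 − 32) × 5/9 = 279.44 °C = 552.59 K.
T_C = 98 °F → (98 − 32) × 5/9 = 36.67 °C = 309.82 K.
W = η·Q_H = 0.17 × 321 = 54.57 kJ, so Q_C = Q_H − W = 266.4 kJ.
The hot reservoir loses entropy Q_H/T_H = 321/552.59 = 0.5809 kJ/K; the cold reservoir gains Q_C/T_C = 266.4/309.82 = 0.8600 kJ/K.
ΔS_univ = −Q_H/T_H + Q_C/T_C = 0.279 kJ/K (> 0, since η = 0.17 < η_Carnot = 0.439).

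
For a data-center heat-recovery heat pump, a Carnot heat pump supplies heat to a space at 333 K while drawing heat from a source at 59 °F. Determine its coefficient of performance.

COP_HP ≈ 7.42

T_C = 59 °F → (59 − 32) × 5/9 = 15.00 °C = 288.15 K.
For a reversible heat pump, COP_HP = T_H/(T_H − T_C) = 333.00/(333.00 − 288.15) = 7.42.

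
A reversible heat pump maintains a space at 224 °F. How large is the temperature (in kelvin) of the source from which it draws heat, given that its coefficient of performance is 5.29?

T_H = 224 °F → (224 − 32) × 5/9 = 106.67 °C = 379.82 K.
COP_HP = T_H/(T_H − T_C) ⇒ T_C = T_H·(COP_HP − 1)/COP_HP = 379.82 × (5.29 − 1)/5.29 = 308 K.

T_C ≈ 308 K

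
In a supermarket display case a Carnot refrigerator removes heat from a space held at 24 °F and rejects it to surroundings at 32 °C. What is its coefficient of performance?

COP_R ≈ 7.373

T_H = 32 °C → 32 + 273.15 = 305.15 K.
T_C = 24 °F → (24 − 32) × 5/9 = -4.44 °C = 268.71 K.
For a reversible refrigerator, COP_R = T_C/(T_H − T_C) = 268.71/(305.15 − 268.71) = 7.373.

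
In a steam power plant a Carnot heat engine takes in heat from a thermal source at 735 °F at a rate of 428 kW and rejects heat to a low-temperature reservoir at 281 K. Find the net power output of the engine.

T_H = 735 °F → (735 − 32) × 5/9 = 390.56 °C = 663.71 K.
η_rev = 1 − T_C/T_H = 1 − 281.00/663.71 = 0.5766.
W = η·Q_H = 0.5766 × 428 = 247 kW.

Ẇ ≈ 247 kW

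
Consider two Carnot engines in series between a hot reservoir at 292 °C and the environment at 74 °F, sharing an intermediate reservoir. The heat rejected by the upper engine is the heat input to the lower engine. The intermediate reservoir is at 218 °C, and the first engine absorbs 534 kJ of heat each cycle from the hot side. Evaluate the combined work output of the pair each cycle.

W_total ≈ 254 kJ

T_H = 292 °C → 292 + 273.15 = 565.15 K.
T_C = 74 °F → (74 − 32) × 5/9 = 23.33 °C = 296.48 K.
Two reversible stages in series are equivalent to a single Carnot engine between T_H and T_C, so η_total = 1 − T_C/T_H = 1 − 296.48/565.15 = 0.4754.
W_total = η_total · Q_H = 0.4754 × 534 = 254 kJ.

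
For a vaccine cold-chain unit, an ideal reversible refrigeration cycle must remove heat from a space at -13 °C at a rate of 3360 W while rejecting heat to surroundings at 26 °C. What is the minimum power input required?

T_H = 26 °C → 26 + 273.15 = 299.15 K.
T_C = -13 °C → -13 + 273.15 = 260.15 K.
COP_R = T_C/(T_H − T_C) = 260.15/39.00 = 6.6705.
W = Q_C/COP_R = 3360/6.6705 = 503.7 W.

Ẇ_in ≈ 503.7 W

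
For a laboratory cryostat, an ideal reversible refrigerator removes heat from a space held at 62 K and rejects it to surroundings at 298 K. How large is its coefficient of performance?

COP_R = T_C/(T_H − T_C) = 62.00/(298.00 − 62.00) = 0.263.

COP_R ≈ 0.263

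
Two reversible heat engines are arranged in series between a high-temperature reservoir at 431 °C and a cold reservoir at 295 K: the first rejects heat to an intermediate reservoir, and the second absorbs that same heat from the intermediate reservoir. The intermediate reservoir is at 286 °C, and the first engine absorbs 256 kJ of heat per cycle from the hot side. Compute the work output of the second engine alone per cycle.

T_H = 431 °C → 431 + 273.15 = 704.15 K.
T_m = 286 °C → 286 + 273.15 = 559.15 K.
Heat entering the second stage: Q_m = Q_H·(T_m/T_H) = 256 × 559.15/704.15 = 203.3 kJ.
Second-stage efficiency η₂ = 1 − T_C/T_m = 1 − 295.00/559.15 = 0.4724, so W₂ = η₂·Q_m = 96.03 kJ.

W₂ ≈ 96.03 kJ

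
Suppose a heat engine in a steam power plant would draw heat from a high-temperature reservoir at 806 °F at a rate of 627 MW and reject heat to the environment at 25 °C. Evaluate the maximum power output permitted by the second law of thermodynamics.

T_H = 806 °F → (806 − 32) × 5/9 = 430.00 °C = 703.15 K.
T_C = 25 °C → 25 + 273.15 = 298.15 K.
The second-law ceiling is the Carnot efficiency, η_max = 1 − T_C/T_H = 1 − 298.15/703.15 = 0.5760.
W_max = η_max · Q_H = 0.5760 × 627 = 361.1 MW.

Ẇ_max ≈ 361.1 MW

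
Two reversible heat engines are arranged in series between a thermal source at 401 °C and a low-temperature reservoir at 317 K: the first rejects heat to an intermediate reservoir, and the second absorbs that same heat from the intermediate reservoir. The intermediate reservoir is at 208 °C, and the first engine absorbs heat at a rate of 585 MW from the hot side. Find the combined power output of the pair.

Ẇ_total ≈ 310 MW

T_H = 401 °C → 401 + 273.15 = 674.15 K.
Two reversible stages in series are equivalent to a single Carnot engine between T_H and T_C, so η_total = 1 − T_C/T_H = 1 − 317.00/674.15 = 0.5298.
W_total = η_total · Q_H = 0.5298 × 585 = 310 MW.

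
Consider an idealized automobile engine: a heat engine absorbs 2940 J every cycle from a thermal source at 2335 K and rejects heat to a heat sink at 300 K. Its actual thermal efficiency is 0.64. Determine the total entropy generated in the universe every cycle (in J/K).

ΔS_univ ≈ 2.269 J/K

W = η·Q_H = 0.64 × 2940 = 1882 J, so Q_C = Q_H − W = 1058 J.
Entropy balance on the reservoirs: −Q_H/T_H = -1.259 J/K, +Q_C/T_C = 3.528 J/K.
ΔS_univ = −Q_H/T_H + Q_C/T_C = 2.269 J/K (> 0, since η = 0.64 < η_Carnot = 0.872).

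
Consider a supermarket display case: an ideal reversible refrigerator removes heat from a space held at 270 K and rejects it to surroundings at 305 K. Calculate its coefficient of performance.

COP_R ≈ 7.71

The reversible coefficient of performance is COP_R = T_C/(T_H − T_C) = 270.00/(305.00 − 270.00) = 7.71.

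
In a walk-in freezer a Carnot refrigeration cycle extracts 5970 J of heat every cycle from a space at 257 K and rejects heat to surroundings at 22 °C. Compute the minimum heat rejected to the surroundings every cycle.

T_H = 22 °C → 22 + 273.15 = 295.15 K.
For a reversible cycle Q_H/Q_C = T_H/T_C, so Q_H = Q_C·T_H/T_C = 5970 × 295.15/257.00 = 6860 J.

Q_H ≈ 6860 J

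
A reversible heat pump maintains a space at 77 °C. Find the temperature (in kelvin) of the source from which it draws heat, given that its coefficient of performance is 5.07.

T_H = 77 °C → 77 + 273.15 = 350.15 K.
COP_HP = T_H/(T_H − T_C) ⇒ T_C = T_H·(COP_HP − 1)/COP_HP = 350.15 × (5.07 − 1)/5.07 = 281 K.

T_C ≈ 281 K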